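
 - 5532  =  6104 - 11636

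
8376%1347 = 294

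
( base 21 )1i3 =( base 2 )1100110110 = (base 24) 1a6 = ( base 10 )822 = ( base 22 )1F8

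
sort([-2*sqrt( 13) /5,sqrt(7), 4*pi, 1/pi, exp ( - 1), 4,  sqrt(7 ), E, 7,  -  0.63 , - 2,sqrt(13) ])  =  [-2,-2*sqrt (13 ) /5, - 0.63,1/pi, exp(- 1), sqrt( 7 ) , sqrt( 7),E,  sqrt (13 ), 4, 7, 4*pi]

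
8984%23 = 14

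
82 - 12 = 70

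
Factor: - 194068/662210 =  - 2^1 *5^( - 1)*7^1 * 29^1*239^1*66221^( -1) = -  97034/331105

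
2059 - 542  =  1517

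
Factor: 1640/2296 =5/7 = 5^1*7^ ( - 1 )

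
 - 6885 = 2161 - 9046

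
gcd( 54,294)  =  6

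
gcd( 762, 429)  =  3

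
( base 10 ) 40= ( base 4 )220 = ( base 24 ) 1g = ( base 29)1b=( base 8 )50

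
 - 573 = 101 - 674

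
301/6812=301/6812= 0.04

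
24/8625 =8/2875  =  0.00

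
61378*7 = 429646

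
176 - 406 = -230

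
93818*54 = 5066172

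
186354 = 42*4437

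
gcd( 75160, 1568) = 8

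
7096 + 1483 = 8579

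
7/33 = 7/33 = 0.21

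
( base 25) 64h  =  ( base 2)111100011011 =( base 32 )3OR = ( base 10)3867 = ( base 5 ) 110432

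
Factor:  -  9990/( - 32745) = 2^1*3^2*59^( - 1 )= 18/59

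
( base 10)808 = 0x328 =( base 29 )RP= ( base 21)1HA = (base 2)1100101000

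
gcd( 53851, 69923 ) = 49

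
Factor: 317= 317^1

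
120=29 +91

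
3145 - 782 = 2363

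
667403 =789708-122305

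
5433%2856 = 2577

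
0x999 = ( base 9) 3330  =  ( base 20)62H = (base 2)100110011001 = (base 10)2457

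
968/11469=968/11469= 0.08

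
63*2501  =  157563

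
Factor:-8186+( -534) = - 8720  =  -2^4 * 5^1*109^1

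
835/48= 835/48 = 17.40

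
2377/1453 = 1 + 924/1453 = 1.64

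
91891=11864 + 80027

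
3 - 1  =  2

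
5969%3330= 2639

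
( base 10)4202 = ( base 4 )1001222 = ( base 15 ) 13a2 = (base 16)106a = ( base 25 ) 6I2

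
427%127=46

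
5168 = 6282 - 1114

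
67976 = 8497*8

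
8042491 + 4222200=12264691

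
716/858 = 358/429 = 0.83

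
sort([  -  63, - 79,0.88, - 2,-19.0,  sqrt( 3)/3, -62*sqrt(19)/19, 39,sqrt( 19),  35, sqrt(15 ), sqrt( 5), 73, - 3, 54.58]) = [ - 79 , - 63 ,-19.0, - 62*sqrt( 19)/19, - 3, - 2 , sqrt( 3 )/3, 0.88,sqrt(5),sqrt( 15 ),sqrt( 19),35,  39, 54.58,73]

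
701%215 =56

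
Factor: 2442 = 2^1*3^1*11^1*37^1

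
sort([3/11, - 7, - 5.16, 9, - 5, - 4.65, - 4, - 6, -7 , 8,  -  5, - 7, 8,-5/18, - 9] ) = [ - 9, - 7,  -  7,-7, - 6,  -  5.16,- 5, - 5,  -  4.65,- 4 , - 5/18, 3/11, 8, 8, 9 ]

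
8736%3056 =2624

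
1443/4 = 360 + 3/4 = 360.75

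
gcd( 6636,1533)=21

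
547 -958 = - 411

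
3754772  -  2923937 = 830835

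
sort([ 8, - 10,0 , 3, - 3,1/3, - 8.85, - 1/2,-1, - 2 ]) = [ - 10,-8.85, - 3, - 2 , - 1  ,-1/2,0,1/3,  3,8]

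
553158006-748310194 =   -  195152188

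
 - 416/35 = - 12+4/35 = - 11.89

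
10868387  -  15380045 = -4511658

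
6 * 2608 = 15648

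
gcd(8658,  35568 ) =234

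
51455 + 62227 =113682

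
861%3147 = 861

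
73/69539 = 73/69539 = 0.00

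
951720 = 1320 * 721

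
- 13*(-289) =3757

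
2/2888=1/1444= 0.00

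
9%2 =1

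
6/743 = 6/743 =0.01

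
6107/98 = 62+31/98 = 62.32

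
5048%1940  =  1168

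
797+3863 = 4660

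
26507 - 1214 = 25293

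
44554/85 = 44554/85 =524.16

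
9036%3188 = 2660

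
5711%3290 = 2421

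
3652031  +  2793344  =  6445375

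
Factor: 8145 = 3^2*5^1*181^1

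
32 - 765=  - 733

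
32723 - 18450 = 14273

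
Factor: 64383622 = 2^1 * 32191811^1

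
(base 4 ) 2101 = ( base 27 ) 5A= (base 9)171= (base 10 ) 145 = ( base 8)221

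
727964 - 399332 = 328632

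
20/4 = 5 = 5.00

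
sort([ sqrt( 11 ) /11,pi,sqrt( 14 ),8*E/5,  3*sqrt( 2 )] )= [ sqrt( 11) /11,  pi,sqrt( 14), 3*sqrt( 2),8*E/5 ]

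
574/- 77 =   -  82/11=-  7.45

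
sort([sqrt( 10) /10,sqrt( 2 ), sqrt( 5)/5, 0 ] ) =[ 0, sqrt ( 10 )/10,sqrt ( 5) /5, sqrt( 2) ]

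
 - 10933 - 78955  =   - 89888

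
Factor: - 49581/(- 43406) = 2^( - 1)*3^2*7^1*11^( - 1 ) * 787^1*1973^( - 1)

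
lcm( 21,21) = 21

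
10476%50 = 26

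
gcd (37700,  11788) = 4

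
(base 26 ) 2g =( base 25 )2I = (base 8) 104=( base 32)24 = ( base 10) 68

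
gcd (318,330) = 6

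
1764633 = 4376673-2612040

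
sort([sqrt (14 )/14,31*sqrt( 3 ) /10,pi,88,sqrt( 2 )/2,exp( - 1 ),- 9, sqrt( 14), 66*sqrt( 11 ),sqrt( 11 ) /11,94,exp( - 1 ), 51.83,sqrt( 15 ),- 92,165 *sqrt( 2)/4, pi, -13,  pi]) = [ - 92, - 13, - 9,sqrt( 14 )/14,sqrt( 11 )/11,exp( - 1), exp ( - 1 ),sqrt( 2) /2,pi, pi,pi,sqrt( 14 ), sqrt( 15 ),31*sqrt( 3 )/10, 51.83 , 165*sqrt( 2 )/4,88,94,66 * sqrt( 11) ]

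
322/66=4 + 29/33= 4.88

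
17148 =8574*2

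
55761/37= 1507 + 2/37= 1507.05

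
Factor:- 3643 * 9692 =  - 35307956 = - 2^2 *2423^1*3643^1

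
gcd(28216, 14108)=14108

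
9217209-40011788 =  - 30794579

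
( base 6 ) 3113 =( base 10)693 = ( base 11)580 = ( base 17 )26D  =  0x2B5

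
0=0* 93369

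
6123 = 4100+2023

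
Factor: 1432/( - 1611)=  - 2^3*3^(-2) = -8/9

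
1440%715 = 10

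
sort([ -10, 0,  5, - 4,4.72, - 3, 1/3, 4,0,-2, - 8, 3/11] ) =[ - 10, - 8,  -  4, - 3, - 2, 0, 0, 3/11 , 1/3,4, 4.72, 5]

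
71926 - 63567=8359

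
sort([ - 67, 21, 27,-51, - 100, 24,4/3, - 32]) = [ - 100,-67,-51, -32, 4/3, 21 , 24 , 27 ] 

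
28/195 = 28/195= 0.14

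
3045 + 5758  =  8803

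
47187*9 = 424683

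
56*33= 1848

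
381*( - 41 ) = - 15621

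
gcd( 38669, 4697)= 1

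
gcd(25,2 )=1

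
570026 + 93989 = 664015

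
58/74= 29/37 = 0.78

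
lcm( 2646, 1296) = 63504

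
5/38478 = 5/38478 = 0.00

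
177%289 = 177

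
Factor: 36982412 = 2^2*17^1*543859^1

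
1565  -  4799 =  - 3234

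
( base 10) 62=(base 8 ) 76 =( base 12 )52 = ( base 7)116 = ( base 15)42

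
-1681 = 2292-3973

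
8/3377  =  8/3377 = 0.00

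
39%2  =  1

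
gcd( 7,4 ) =1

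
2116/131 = 16+20/131 = 16.15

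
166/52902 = 83/26451  =  0.00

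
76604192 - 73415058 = 3189134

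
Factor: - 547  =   - 547^1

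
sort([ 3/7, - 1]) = [ - 1,  3/7]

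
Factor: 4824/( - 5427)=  - 8/9 = - 2^3*3^( - 2) 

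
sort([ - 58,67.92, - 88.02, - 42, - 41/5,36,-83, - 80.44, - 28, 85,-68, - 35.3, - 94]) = [ - 94, - 88.02, - 83,-80.44, - 68, - 58, - 42,-35.3, - 28 ,  -  41/5, 36, 67.92,85]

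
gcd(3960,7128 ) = 792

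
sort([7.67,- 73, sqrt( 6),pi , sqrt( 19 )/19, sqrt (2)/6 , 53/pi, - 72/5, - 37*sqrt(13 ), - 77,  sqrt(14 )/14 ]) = [ - 37 * sqrt ( 13), - 77, - 73,-72/5,sqrt( 19) /19, sqrt(2)/6, sqrt( 14)/14, sqrt( 6), pi,  7.67,53/pi]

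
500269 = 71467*7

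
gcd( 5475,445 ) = 5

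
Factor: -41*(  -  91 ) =3731 = 7^1*13^1* 41^1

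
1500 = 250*6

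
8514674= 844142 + 7670532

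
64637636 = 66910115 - 2272479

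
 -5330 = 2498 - 7828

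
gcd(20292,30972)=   1068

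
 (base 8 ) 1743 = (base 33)U5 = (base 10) 995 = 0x3E3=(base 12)6AB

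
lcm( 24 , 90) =360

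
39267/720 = 54  +  43/80 = 54.54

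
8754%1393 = 396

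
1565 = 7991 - 6426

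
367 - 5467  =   - 5100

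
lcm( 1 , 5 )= 5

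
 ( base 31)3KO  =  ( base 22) 767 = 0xdc7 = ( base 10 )3527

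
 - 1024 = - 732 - 292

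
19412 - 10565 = 8847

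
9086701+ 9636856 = 18723557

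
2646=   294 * 9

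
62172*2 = 124344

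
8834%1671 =479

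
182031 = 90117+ 91914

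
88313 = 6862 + 81451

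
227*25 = 5675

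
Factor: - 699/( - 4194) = 2^ (  -  1)*3^ ( - 1) = 1/6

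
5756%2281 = 1194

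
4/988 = 1/247 =0.00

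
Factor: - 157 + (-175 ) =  - 332 = - 2^2*83^1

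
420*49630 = 20844600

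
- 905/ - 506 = 1 + 399/506=1.79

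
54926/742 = 74 + 9/371 = 74.02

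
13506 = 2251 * 6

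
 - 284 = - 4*71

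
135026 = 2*67513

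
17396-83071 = -65675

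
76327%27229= 21869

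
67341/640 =105 + 141/640 = 105.22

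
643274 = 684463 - 41189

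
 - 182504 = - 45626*4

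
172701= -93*( - 1857 ) 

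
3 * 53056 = 159168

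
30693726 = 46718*657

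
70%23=1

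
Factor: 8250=2^1*3^1*5^3*11^1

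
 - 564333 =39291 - 603624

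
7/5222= 1/746 = 0.00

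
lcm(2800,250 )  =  14000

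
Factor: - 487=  - 487^1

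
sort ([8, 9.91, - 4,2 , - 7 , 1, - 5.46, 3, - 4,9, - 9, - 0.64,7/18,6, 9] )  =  [ - 9, - 7,-5.46, - 4, - 4,-0.64,  7/18, 1,2, 3,6, 8,9,9,9.91 ] 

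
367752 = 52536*7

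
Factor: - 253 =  - 11^1*23^1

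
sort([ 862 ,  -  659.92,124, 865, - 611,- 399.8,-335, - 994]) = [ - 994, - 659.92, - 611 ,- 399.8, - 335, 124, 862, 865]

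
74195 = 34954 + 39241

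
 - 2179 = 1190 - 3369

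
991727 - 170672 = 821055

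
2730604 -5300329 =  - 2569725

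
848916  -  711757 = 137159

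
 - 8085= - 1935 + -6150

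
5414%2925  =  2489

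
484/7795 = 484/7795  =  0.06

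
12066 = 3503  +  8563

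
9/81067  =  9/81067 =0.00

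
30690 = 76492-45802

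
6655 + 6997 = 13652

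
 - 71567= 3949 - 75516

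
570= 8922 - 8352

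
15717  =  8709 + 7008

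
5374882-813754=4561128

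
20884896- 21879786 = -994890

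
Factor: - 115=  - 5^1*23^1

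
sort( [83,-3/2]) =[ - 3/2,83]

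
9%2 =1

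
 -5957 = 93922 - 99879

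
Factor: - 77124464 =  - 2^4 * 373^1*12923^1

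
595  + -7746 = - 7151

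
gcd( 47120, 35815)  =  95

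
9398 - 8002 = 1396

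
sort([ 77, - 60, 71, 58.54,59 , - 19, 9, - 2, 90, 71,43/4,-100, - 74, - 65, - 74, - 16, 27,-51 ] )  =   [ - 100, - 74,-74, - 65, - 60, - 51, - 19, - 16, - 2, 9, 43/4, 27, 58.54, 59, 71, 71, 77, 90 ] 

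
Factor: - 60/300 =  -1/5 = - 5^( - 1 )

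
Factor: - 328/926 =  -2^2 * 41^1*463^ (  -  1) = - 164/463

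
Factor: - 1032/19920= - 2^(-1 )  *5^(- 1)*43^1*83^( - 1) = - 43/830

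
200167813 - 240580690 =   -  40412877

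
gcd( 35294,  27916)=14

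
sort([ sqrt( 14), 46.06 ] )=[ sqrt( 14),  46.06]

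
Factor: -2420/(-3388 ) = 5^1*7^(-1) = 5/7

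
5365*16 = 85840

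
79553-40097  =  39456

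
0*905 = 0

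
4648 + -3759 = 889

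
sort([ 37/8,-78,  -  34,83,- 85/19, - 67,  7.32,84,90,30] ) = [-78,- 67,-34,-85/19,37/8,7.32,30, 83 , 84,90]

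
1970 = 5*394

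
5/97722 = 5/97722 = 0.00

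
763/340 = 2 + 83/340 = 2.24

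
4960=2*2480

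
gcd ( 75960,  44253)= 9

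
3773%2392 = 1381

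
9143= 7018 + 2125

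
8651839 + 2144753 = 10796592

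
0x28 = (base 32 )18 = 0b101000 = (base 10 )40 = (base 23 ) 1h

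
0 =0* 33945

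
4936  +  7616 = 12552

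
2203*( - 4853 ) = -10691159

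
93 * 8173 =760089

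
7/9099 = 7/9099 = 0.00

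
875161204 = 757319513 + 117841691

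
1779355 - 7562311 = - 5782956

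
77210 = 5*15442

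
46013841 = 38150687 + 7863154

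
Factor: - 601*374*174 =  - 39110676 = -2^2*3^1*11^1*17^1*29^1*601^1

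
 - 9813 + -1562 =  - 11375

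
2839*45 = 127755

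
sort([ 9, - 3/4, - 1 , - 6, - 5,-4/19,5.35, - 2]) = [-6  , - 5, - 2, - 1, - 3/4, - 4/19,  5.35, 9 ] 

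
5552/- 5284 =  - 1388/1321 = - 1.05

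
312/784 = 39/98 = 0.40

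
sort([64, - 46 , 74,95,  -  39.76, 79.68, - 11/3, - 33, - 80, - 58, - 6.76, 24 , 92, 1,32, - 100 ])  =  [ - 100, - 80, - 58 , - 46 , - 39.76  , - 33,  -  6.76, - 11/3, 1,  24 , 32,  64,74, 79.68,  92 , 95]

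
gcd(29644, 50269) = 1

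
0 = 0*5193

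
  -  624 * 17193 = - 10728432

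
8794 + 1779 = 10573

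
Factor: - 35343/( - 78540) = 9/20 = 2^( - 2 )*3^2 * 5^ ( - 1 ) 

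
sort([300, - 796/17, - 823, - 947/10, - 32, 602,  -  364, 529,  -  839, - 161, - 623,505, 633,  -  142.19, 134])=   [ -839,-823, - 623, - 364, - 161,-142.19, - 947/10, - 796/17, - 32, 134 , 300, 505, 529, 602, 633]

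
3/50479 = 3/50479  =  0.00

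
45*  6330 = 284850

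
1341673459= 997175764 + 344497695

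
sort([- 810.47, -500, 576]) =[ - 810.47,  -  500 , 576] 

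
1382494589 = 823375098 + 559119491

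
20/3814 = 10/1907 = 0.01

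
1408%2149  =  1408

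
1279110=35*36546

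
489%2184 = 489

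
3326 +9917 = 13243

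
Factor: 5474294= 2^1*7^1*391021^1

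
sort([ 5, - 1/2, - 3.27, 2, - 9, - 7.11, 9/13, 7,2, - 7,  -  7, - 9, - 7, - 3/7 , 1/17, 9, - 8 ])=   [-9, - 9, - 8, - 7.11, - 7, -7,-7, - 3.27,-1/2, - 3/7,1/17, 9/13, 2,2, 5,7,9 ] 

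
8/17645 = 8/17645  =  0.00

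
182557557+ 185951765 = 368509322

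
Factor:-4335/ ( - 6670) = 2^ (-1 )*3^1 * 17^2*23^(-1)*29^ ( - 1) = 867/1334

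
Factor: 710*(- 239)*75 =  - 2^1*3^1*5^3 *71^1*239^1  =  -  12726750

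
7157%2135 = 752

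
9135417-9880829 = - 745412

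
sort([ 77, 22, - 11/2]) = [ - 11/2, 22, 77 ] 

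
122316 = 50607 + 71709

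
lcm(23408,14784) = 280896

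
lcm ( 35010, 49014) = 245070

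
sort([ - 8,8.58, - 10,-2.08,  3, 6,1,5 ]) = [ - 10, - 8, - 2.08 , 1,3,5,6  ,  8.58]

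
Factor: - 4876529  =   -7^2*23^1*4327^1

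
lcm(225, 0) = 0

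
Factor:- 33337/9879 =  - 3^( - 1)*17^1*53^1*89^( - 1) =- 901/267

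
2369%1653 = 716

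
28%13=2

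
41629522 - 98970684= -57341162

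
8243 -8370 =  - 127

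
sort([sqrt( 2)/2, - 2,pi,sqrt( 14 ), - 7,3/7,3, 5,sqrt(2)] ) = [ - 7, - 2,3/7,sqrt(2)/2,sqrt( 2),  3,pi,sqrt( 14) , 5]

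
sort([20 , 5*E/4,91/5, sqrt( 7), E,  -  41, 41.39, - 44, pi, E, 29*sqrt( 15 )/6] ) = [ - 44, - 41, sqrt(7), E, E, pi, 5*E/4, 91/5, 29*sqrt( 15) /6, 20,41.39] 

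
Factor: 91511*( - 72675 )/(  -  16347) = 2216853975/5449=3^1*5^2*7^1  *  17^2*19^1*769^1 * 5449^( - 1)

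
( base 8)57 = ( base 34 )1d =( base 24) 1N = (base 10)47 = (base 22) 23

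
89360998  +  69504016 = 158865014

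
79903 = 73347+6556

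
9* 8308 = 74772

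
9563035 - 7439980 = 2123055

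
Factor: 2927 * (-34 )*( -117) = 11643606 = 2^1* 3^2*13^1*17^1 * 2927^1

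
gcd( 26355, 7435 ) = 5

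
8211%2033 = 79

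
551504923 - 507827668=43677255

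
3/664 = 3/664  =  0.00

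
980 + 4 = 984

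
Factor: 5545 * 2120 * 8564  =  100673245600 = 2^5*5^2 *53^1 * 1109^1 * 2141^1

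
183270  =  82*2235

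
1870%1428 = 442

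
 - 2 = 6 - 8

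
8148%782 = 328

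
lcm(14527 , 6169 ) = 450337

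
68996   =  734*94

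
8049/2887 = 2 + 2275/2887=2.79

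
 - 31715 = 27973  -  59688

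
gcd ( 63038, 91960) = 2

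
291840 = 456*640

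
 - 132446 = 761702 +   -  894148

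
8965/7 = 8965/7 = 1280.71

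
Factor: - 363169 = - 47^1*7727^1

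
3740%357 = 170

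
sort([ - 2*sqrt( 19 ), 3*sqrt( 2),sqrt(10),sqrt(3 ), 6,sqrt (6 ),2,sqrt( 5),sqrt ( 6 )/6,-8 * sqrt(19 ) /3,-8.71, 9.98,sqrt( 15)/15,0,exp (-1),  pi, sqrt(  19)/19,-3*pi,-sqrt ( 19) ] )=[ - 8*sqrt( 19 )/3, - 3*pi,  -  2*sqrt (19),  -  8.71 ,-sqrt( 19 ),0, sqrt( 19)/19,sqrt(15)/15,exp( - 1),sqrt (6) /6,sqrt( 3), 2,  sqrt( 5 ) , sqrt( 6), pi,sqrt( 10), 3*sqrt (2), 6,9.98] 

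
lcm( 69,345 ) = 345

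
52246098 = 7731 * 6758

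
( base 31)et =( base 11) 391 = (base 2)111001111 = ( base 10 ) 463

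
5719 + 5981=11700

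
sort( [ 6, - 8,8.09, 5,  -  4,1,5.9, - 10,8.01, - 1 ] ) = [ - 10, - 8, - 4, - 1,1,5, 5.9 , 6, 8.01, 8.09 ] 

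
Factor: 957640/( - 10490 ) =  - 95764/1049= -2^2*89^1*269^1*1049^ (-1) 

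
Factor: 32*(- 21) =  - 2^5*3^1*7^1   =  -672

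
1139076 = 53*21492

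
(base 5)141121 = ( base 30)6cq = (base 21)d2b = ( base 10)5786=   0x169A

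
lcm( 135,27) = 135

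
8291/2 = 8291/2 = 4145.50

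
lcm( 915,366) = 1830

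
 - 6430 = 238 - 6668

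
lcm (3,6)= 6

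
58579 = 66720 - 8141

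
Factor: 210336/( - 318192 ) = - 2^1*313^1*947^(  -  1) = - 626/947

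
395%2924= 395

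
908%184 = 172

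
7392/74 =3696/37 = 99.89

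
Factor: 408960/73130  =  2^6*3^2*103^(-1 ) = 576/103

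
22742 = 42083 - 19341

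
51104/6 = 25552/3 =8517.33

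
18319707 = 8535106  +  9784601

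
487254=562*867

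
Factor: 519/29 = 3^1*29^(-1)*173^1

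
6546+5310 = 11856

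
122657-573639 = -450982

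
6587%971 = 761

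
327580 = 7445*44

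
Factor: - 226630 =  - 2^1*5^1*131^1*173^1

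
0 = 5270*0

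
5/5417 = 5/5417 = 0.00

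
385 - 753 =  - 368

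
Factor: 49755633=3^1*181^1*91631^1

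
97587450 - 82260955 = 15326495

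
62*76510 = 4743620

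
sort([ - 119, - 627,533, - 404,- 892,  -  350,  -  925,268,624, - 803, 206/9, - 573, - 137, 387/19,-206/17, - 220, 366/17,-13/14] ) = [ - 925, - 892,-803, - 627, - 573,-404, -350, -220 , - 137,- 119,  -  206/17, - 13/14,387/19, 366/17, 206/9, 268, 533, 624]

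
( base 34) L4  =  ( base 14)394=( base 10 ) 718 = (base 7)2044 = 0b1011001110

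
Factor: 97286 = 2^1*7^1*6949^1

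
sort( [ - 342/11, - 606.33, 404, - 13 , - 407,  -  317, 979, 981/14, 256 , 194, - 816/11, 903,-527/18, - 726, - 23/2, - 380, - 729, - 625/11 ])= [- 729, - 726, - 606.33,  -  407 , - 380, - 317, -816/11, - 625/11, - 342/11, - 527/18, - 13, - 23/2 , 981/14, 194, 256,  404,  903 , 979 ]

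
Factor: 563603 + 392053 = 2^3 * 3^2*13^1*1021^1 =955656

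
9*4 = 36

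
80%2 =0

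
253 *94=23782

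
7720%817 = 367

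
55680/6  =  9280  =  9280.00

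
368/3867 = 368/3867= 0.10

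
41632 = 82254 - 40622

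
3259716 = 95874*34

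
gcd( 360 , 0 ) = 360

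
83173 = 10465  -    -  72708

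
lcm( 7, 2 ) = 14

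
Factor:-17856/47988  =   - 2^4*43^( - 1)= -  16/43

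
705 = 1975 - 1270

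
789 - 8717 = -7928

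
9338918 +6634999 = 15973917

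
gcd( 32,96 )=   32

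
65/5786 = 65/5786 = 0.01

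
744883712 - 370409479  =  374474233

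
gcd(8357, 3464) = 1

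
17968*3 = 53904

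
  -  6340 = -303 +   -  6037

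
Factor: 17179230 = 2^1*3^1*5^1*19^1*30139^1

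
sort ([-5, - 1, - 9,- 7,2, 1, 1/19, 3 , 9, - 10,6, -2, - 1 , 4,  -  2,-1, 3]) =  [-10 ,-9, - 7, - 5 ,- 2 , - 2,-1,  -  1,-1,1/19,1,2,3,3,4,6,9 ] 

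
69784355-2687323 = 67097032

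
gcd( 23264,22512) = 16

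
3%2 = 1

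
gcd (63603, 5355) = 9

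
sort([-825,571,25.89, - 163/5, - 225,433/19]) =[  -  825 , - 225,  -  163/5,433/19,25.89,571 ] 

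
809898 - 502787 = 307111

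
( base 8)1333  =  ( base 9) 1002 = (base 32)MR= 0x2DB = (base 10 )731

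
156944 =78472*2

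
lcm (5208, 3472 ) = 10416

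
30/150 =1/5 = 0.20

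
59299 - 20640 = 38659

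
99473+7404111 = 7503584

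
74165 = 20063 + 54102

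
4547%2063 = 421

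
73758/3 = 24586 = 24586.00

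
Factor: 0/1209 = 0^1 = 0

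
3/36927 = 1/12309 = 0.00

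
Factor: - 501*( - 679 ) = 340179 = 3^1* 7^1*97^1*167^1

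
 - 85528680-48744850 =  - 134273530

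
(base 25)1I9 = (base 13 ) 655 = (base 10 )1084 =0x43C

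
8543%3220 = 2103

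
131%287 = 131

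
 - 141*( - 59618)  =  8406138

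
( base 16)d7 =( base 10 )215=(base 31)6t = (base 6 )555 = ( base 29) 7c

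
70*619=43330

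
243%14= 5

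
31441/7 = 31441/7 = 4491.57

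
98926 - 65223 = 33703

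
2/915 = 2/915 = 0.00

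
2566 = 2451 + 115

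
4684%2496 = 2188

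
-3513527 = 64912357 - 68425884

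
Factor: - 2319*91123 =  - 211314237 =- 3^1*293^1*311^1*773^1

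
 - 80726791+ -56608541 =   -  137335332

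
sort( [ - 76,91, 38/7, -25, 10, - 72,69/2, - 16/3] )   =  [ - 76, - 72, - 25,-16/3,38/7,  10,69/2, 91 ] 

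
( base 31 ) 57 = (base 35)4M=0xA2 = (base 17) 99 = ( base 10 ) 162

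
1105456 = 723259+382197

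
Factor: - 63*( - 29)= 3^2 * 7^1 * 29^1 = 1827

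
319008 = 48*6646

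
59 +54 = 113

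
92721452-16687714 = 76033738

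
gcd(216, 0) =216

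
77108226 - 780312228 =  - 703204002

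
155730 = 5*31146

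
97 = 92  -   - 5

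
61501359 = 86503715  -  25002356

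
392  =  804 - 412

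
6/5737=6/5737 = 0.00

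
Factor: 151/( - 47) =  - 47^( - 1 )*151^1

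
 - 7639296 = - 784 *9744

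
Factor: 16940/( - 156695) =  - 4/37 = - 2^2*37^( - 1)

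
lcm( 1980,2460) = 81180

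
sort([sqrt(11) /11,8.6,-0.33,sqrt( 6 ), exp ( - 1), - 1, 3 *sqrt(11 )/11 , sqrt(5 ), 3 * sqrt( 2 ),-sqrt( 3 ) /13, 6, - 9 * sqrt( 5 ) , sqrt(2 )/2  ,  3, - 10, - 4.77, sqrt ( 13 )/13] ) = [ - 9*sqrt ( 5 ),-10, - 4.77, - 1 , - 0.33, - sqrt( 3 )/13,sqrt( 13 ) /13, sqrt( 11)/11,  exp ( - 1), sqrt (2 ) /2, 3 * sqrt( 11)/11, sqrt( 5 ), sqrt (6 ), 3,3*sqrt(2 ), 6, 8.6]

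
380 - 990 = -610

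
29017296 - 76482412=  -  47465116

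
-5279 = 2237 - 7516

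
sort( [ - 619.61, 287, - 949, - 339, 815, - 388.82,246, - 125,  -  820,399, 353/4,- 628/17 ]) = [ - 949,- 820, - 619.61,-388.82, - 339,  -  125 , - 628/17, 353/4,246, 287, 399, 815] 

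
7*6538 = 45766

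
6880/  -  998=  -  3440/499  =  - 6.89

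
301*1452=437052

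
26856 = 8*3357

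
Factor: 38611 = 38611^1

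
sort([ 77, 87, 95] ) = [77,87, 95]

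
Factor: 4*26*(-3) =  - 312  =  - 2^3* 3^1 * 13^1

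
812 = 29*28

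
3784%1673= 438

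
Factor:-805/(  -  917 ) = 115/131 = 5^1*23^1*131^( - 1)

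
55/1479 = 55/1479 = 0.04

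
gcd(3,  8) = 1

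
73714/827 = 89 + 111/827 = 89.13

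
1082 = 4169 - 3087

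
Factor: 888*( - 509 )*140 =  - 2^5*3^1*5^1*7^1*37^1*509^1 = - 63278880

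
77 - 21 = 56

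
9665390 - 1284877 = 8380513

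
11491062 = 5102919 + 6388143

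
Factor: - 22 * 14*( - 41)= 2^2* 7^1*11^1*41^1 = 12628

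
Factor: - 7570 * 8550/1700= - 3^2 * 5^1 * 17^ ( - 1)*19^1 * 757^1 = - 647235/17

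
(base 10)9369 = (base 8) 22231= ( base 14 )35B3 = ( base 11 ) 7048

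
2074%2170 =2074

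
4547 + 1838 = 6385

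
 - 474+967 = 493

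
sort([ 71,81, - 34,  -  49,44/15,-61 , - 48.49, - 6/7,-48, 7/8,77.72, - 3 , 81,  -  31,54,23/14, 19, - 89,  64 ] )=[-89, - 61, - 49, - 48.49, -48,-34, - 31, - 3, - 6/7,  7/8,  23/14,44/15,  19,54,64,  71,77.72, 81,81] 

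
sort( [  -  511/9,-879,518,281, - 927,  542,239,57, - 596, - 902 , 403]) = [  -  927,  -  902, - 879, -596, - 511/9 , 57, 239, 281,403,518, 542]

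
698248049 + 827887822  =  1526135871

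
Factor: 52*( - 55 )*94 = -2^3*5^1* 11^1*13^1*47^1  =  - 268840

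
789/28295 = 789/28295 = 0.03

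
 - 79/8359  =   - 79/8359=- 0.01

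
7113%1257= 828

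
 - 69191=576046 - 645237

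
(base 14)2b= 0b100111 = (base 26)1d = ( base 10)39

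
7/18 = 7/18=   0.39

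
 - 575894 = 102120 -678014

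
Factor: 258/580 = 129/290 = 2^ ( - 1 ) * 3^1*5^ ( - 1)*29^(-1) *43^1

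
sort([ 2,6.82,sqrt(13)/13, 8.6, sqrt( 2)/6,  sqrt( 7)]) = [ sqrt( 2)/6,sqrt(13 ) /13,2, sqrt (7 ),6.82, 8.6]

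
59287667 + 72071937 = 131359604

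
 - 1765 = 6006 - 7771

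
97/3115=97/3115= 0.03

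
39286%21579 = 17707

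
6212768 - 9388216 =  - 3175448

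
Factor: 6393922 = 2^1*761^1*4201^1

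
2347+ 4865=7212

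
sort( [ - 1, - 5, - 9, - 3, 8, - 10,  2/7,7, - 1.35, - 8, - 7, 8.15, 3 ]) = [- 10, - 9,  -  8, - 7, -5, - 3, - 1.35,  -  1,  2/7, 3,7, 8, 8.15]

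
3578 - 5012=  - 1434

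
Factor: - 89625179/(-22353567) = 3^ ( - 1)*7^1*1039^1*12323^1*7451189^( -1) 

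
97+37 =134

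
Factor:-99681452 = -2^2*13^1*1916951^1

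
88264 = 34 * 2596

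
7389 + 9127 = 16516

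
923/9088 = 13/128 = 0.10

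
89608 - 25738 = 63870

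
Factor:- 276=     -  2^2*3^1*23^1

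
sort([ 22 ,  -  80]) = [ -80, 22 ]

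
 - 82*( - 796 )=65272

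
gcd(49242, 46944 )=6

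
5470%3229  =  2241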